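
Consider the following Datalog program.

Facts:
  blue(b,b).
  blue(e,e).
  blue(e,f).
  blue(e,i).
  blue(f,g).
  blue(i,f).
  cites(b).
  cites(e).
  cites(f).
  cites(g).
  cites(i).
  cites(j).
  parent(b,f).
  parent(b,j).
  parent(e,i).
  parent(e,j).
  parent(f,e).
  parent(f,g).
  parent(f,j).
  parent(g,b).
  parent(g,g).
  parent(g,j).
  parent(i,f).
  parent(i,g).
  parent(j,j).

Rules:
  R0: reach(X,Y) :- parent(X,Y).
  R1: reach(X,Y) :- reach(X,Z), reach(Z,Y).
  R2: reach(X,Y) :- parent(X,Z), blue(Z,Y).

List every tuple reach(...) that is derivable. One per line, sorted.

round 1: derive reach(b,f) via R0 from parent(b,f)
round 1: derive reach(b,j) via R0 from parent(b,j)
round 1: derive reach(e,i) via R0 from parent(e,i)
round 1: derive reach(e,j) via R0 from parent(e,j)
round 1: derive reach(f,e) via R0 from parent(f,e)
round 1: derive reach(f,g) via R0 from parent(f,g)
round 1: derive reach(f,j) via R0 from parent(f,j)
round 1: derive reach(g,b) via R0 from parent(g,b)
round 1: derive reach(g,g) via R0 from parent(g,g)
round 1: derive reach(g,j) via R0 from parent(g,j)
round 1: derive reach(i,f) via R0 from parent(i,f)
round 1: derive reach(i,g) via R0 from parent(i,g)
round 1: derive reach(j,j) via R0 from parent(j,j)
round 1: derive reach(b,g) via R2 from parent(b,f), blue(f,g)
round 1: derive reach(e,f) via R2 from parent(e,i), blue(i,f)
round 1: derive reach(f,f) via R2 from parent(f,e), blue(e,f)
round 1: derive reach(f,i) via R2 from parent(f,e), blue(e,i)
round 2: derive reach(b,b) via R1 from reach(b,g), reach(g,b)
round 2: derive reach(b,e) via R1 from reach(b,f), reach(f,e)
round 2: derive reach(b,i) via R1 from reach(b,f), reach(f,i)
round 2: derive reach(e,e) via R1 from reach(e,f), reach(f,e)
round 2: derive reach(e,g) via R1 from reach(e,f), reach(f,g)
round 2: derive reach(f,b) via R1 from reach(f,g), reach(g,b)
round 2: derive reach(g,f) via R1 from reach(g,b), reach(b,f)
round 2: derive reach(i,b) via R1 from reach(i,g), reach(g,b)
round 2: derive reach(i,e) via R1 from reach(i,f), reach(f,e)
round 2: derive reach(i,i) via R1 from reach(i,f), reach(f,i)
round 2: derive reach(i,j) via R1 from reach(i,f), reach(f,j)
round 3: derive reach(e,b) via R1 from reach(e,f), reach(f,b)
round 3: derive reach(g,e) via R1 from reach(g,b), reach(b,e)
round 3: derive reach(g,i) via R1 from reach(g,b), reach(b,i)

reach(b,b)
reach(b,e)
reach(b,f)
reach(b,g)
reach(b,i)
reach(b,j)
reach(e,b)
reach(e,e)
reach(e,f)
reach(e,g)
reach(e,i)
reach(e,j)
reach(f,b)
reach(f,e)
reach(f,f)
reach(f,g)
reach(f,i)
reach(f,j)
reach(g,b)
reach(g,e)
reach(g,f)
reach(g,g)
reach(g,i)
reach(g,j)
reach(i,b)
reach(i,e)
reach(i,f)
reach(i,g)
reach(i,i)
reach(i,j)
reach(j,j)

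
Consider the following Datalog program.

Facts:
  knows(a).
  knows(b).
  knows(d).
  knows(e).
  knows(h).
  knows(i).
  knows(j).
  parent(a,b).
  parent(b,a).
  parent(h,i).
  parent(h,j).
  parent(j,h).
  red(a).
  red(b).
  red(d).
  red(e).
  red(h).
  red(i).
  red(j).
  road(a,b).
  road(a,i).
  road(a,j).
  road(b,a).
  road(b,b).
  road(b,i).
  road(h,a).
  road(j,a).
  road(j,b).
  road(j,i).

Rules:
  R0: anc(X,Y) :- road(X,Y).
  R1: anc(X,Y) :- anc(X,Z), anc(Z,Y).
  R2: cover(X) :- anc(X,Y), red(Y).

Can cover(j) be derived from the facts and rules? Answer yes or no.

round 1: derive anc(a,b) via R0 from road(a,b)
round 1: derive anc(a,i) via R0 from road(a,i)
round 1: derive anc(a,j) via R0 from road(a,j)
round 1: derive anc(b,a) via R0 from road(b,a)
round 1: derive anc(b,b) via R0 from road(b,b)
round 1: derive anc(b,i) via R0 from road(b,i)
round 1: derive anc(h,a) via R0 from road(h,a)
round 1: derive anc(j,a) via R0 from road(j,a)
round 1: derive anc(j,b) via R0 from road(j,b)
round 1: derive anc(j,i) via R0 from road(j,i)
round 2: derive anc(a,a) via R1 from anc(a,b), anc(b,a)
round 2: derive anc(b,j) via R1 from anc(b,a), anc(a,j)
round 2: derive anc(h,b) via R1 from anc(h,a), anc(a,b)
round 2: derive anc(h,i) via R1 from anc(h,a), anc(a,i)
round 2: derive anc(h,j) via R1 from anc(h,a), anc(a,j)
round 2: derive anc(j,j) via R1 from anc(j,a), anc(a,j)
round 2: derive cover(a) via R2 from anc(a,b), red(b)
round 2: derive cover(b) via R2 from anc(b,a), red(a)
round 2: derive cover(h) via R2 from anc(h,a), red(a)
round 2: derive cover(j) via R2 from anc(j,a), red(a)

yes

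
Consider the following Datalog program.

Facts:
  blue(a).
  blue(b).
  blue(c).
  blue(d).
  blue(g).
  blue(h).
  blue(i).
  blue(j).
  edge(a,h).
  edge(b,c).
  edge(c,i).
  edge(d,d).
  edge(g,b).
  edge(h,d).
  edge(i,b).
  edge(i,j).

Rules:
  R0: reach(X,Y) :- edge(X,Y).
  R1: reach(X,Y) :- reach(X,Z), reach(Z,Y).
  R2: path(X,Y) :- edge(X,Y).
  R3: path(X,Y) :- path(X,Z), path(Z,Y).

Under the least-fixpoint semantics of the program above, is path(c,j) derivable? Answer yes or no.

round 1: derive path(a,h) via R2 from edge(a,h)
round 1: derive path(b,c) via R2 from edge(b,c)
round 1: derive path(c,i) via R2 from edge(c,i)
round 1: derive path(d,d) via R2 from edge(d,d)
round 1: derive path(g,b) via R2 from edge(g,b)
round 1: derive path(h,d) via R2 from edge(h,d)
round 1: derive path(i,b) via R2 from edge(i,b)
round 1: derive path(i,j) via R2 from edge(i,j)
round 2: derive path(a,d) via R3 from path(a,h), path(h,d)
round 2: derive path(b,i) via R3 from path(b,c), path(c,i)
round 2: derive path(c,b) via R3 from path(c,i), path(i,b)
round 2: derive path(c,j) via R3 from path(c,i), path(i,j)
round 2: derive path(g,c) via R3 from path(g,b), path(b,c)
round 2: derive path(i,c) via R3 from path(i,b), path(b,c)
round 3: derive path(b,b) via R3 from path(b,c), path(c,b)
round 3: derive path(b,j) via R3 from path(b,c), path(c,j)
round 3: derive path(c,c) via R3 from path(c,b), path(b,c)
round 3: derive path(g,i) via R3 from path(g,b), path(b,i)
round 3: derive path(g,j) via R3 from path(g,c), path(c,j)
round 3: derive path(i,i) via R3 from path(i,b), path(b,i)

yes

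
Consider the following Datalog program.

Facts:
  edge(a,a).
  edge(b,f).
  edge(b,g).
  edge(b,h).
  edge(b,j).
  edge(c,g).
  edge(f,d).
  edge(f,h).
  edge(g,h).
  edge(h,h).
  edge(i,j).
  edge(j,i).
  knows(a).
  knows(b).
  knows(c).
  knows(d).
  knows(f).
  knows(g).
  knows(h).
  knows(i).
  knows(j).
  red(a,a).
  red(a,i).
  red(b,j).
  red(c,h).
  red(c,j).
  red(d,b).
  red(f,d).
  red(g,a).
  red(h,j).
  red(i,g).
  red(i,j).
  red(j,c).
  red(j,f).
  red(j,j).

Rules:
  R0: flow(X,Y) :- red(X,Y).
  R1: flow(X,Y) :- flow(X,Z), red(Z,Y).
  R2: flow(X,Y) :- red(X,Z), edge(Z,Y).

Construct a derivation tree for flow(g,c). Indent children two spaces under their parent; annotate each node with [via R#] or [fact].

flow(g,c)  [via R1]
  flow(g,j)  [via R1]
    flow(g,i)  [via R1]
      flow(g,a)  [via R0]
        red(g,a)  [fact]
      red(a,i)  [fact]
    red(i,j)  [fact]
  red(j,c)  [fact]

round 1: derive flow(a,a) via R0 from red(a,a)
round 1: derive flow(a,i) via R0 from red(a,i)
round 1: derive flow(b,j) via R0 from red(b,j)
round 1: derive flow(c,h) via R0 from red(c,h)
round 1: derive flow(c,j) via R0 from red(c,j)
round 1: derive flow(d,b) via R0 from red(d,b)
round 1: derive flow(f,d) via R0 from red(f,d)
round 1: derive flow(g,a) via R0 from red(g,a)
round 1: derive flow(h,j) via R0 from red(h,j)
round 1: derive flow(i,g) via R0 from red(i,g)
round 1: derive flow(i,j) via R0 from red(i,j)
round 1: derive flow(j,c) via R0 from red(j,c)
round 1: derive flow(j,f) via R0 from red(j,f)
round 1: derive flow(j,j) via R0 from red(j,j)
round 1: derive flow(a,j) via R2 from red(a,i), edge(i,j)
round 1: derive flow(b,i) via R2 from red(b,j), edge(j,i)
round 1: derive flow(c,i) via R2 from red(c,j), edge(j,i)
round 1: derive flow(d,f) via R2 from red(d,b), edge(b,f)
round 1: derive flow(d,g) via R2 from red(d,b), edge(b,g)
round 1: derive flow(d,h) via R2 from red(d,b), edge(b,h)
round 1: derive flow(d,j) via R2 from red(d,b), edge(b,j)
round 1: derive flow(h,i) via R2 from red(h,j), edge(j,i)
round 1: derive flow(i,h) via R2 from red(i,g), edge(g,h)
round 1: derive flow(i,i) via R2 from red(i,j), edge(j,i)
round 1: derive flow(j,d) via R2 from red(j,f), edge(f,d)
round 1: derive flow(j,g) via R2 from red(j,c), edge(c,g)
round 1: derive flow(j,h) via R2 from red(j,f), edge(f,h)
round 1: derive flow(j,i) via R2 from red(j,j), edge(j,i)
round 2: derive flow(a,c) via R1 from flow(a,j), red(j,c)
round 2: derive flow(a,f) via R1 from flow(a,j), red(j,f)
round 2: derive flow(a,g) via R1 from flow(a,i), red(i,g)
round 2: derive flow(b,c) via R1 from flow(b,j), red(j,c)
round 2: derive flow(b,f) via R1 from flow(b,j), red(j,f)
round 2: derive flow(b,g) via R1 from flow(b,i), red(i,g)
round 2: derive flow(c,c) via R1 from flow(c,j), red(j,c)
round 2: derive flow(c,f) via R1 from flow(c,j), red(j,f)
round 2: derive flow(c,g) via R1 from flow(c,i), red(i,g)
round 2: derive flow(d,a) via R1 from flow(d,g), red(g,a)
round 2: derive flow(d,c) via R1 from flow(d,j), red(j,c)
round 2: derive flow(d,d) via R1 from flow(d,f), red(f,d)
round 2: derive flow(f,b) via R1 from flow(f,d), red(d,b)
round 2: derive flow(g,i) via R1 from flow(g,a), red(a,i)
round 2: derive flow(h,c) via R1 from flow(h,j), red(j,c)
round 2: derive flow(h,f) via R1 from flow(h,j), red(j,f)
round 2: derive flow(h,g) via R1 from flow(h,i), red(i,g)
round 2: derive flow(i,a) via R1 from flow(i,g), red(g,a)
round 2: derive flow(i,c) via R1 from flow(i,j), red(j,c)
round 2: derive flow(i,f) via R1 from flow(i,j), red(j,f)
round 2: derive flow(j,a) via R1 from flow(j,g), red(g,a)
round 2: derive flow(j,b) via R1 from flow(j,d), red(d,b)
round 3: derive flow(a,d) via R1 from flow(a,f), red(f,d)
round 3: derive flow(a,h) via R1 from flow(a,c), red(c,h)
round 3: derive flow(b,a) via R1 from flow(b,g), red(g,a)
round 3: derive flow(b,d) via R1 from flow(b,f), red(f,d)
round 3: derive flow(b,h) via R1 from flow(b,c), red(c,h)
round 3: derive flow(c,a) via R1 from flow(c,g), red(g,a)
round 3: derive flow(c,d) via R1 from flow(c,f), red(f,d)
round 3: derive flow(d,i) via R1 from flow(d,a), red(a,i)
round 3: derive flow(f,j) via R1 from flow(f,b), red(b,j)
round 3: derive flow(g,g) via R1 from flow(g,i), red(i,g)
round 3: derive flow(g,j) via R1 from flow(g,i), red(i,j)
round 3: derive flow(h,a) via R1 from flow(h,g), red(g,a)
round 3: derive flow(h,d) via R1 from flow(h,f), red(f,d)
round 3: derive flow(h,h) via R1 from flow(h,c), red(c,h)
round 3: derive flow(i,d) via R1 from flow(i,f), red(f,d)
round 4: derive flow(a,b) via R1 from flow(a,d), red(d,b)
round 4: derive flow(b,b) via R1 from flow(b,d), red(d,b)
round 4: derive flow(c,b) via R1 from flow(c,d), red(d,b)
round 4: derive flow(f,c) via R1 from flow(f,j), red(j,c)
round 4: derive flow(f,f) via R1 from flow(f,j), red(j,f)
round 4: derive flow(g,c) via R1 from flow(g,j), red(j,c)
round 4: derive flow(g,f) via R1 from flow(g,j), red(j,f)
round 4: derive flow(h,b) via R1 from flow(h,d), red(d,b)
round 4: derive flow(i,b) via R1 from flow(i,d), red(d,b)
round 5: derive flow(f,h) via R1 from flow(f,c), red(c,h)
round 5: derive flow(g,d) via R1 from flow(g,f), red(f,d)
round 5: derive flow(g,h) via R1 from flow(g,c), red(c,h)
round 6: derive flow(g,b) via R1 from flow(g,d), red(d,b)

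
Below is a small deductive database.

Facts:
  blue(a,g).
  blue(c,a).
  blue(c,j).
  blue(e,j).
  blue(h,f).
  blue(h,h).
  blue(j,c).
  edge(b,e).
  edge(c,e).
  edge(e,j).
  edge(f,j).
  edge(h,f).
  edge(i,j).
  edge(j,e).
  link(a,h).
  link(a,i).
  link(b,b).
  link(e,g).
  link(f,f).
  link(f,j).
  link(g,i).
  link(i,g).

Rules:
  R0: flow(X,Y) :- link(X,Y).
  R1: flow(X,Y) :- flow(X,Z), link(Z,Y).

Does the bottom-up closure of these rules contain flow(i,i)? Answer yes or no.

yes

round 1: derive flow(a,h) via R0 from link(a,h)
round 1: derive flow(a,i) via R0 from link(a,i)
round 1: derive flow(b,b) via R0 from link(b,b)
round 1: derive flow(e,g) via R0 from link(e,g)
round 1: derive flow(f,f) via R0 from link(f,f)
round 1: derive flow(f,j) via R0 from link(f,j)
round 1: derive flow(g,i) via R0 from link(g,i)
round 1: derive flow(i,g) via R0 from link(i,g)
round 2: derive flow(a,g) via R1 from flow(a,i), link(i,g)
round 2: derive flow(e,i) via R1 from flow(e,g), link(g,i)
round 2: derive flow(g,g) via R1 from flow(g,i), link(i,g)
round 2: derive flow(i,i) via R1 from flow(i,g), link(g,i)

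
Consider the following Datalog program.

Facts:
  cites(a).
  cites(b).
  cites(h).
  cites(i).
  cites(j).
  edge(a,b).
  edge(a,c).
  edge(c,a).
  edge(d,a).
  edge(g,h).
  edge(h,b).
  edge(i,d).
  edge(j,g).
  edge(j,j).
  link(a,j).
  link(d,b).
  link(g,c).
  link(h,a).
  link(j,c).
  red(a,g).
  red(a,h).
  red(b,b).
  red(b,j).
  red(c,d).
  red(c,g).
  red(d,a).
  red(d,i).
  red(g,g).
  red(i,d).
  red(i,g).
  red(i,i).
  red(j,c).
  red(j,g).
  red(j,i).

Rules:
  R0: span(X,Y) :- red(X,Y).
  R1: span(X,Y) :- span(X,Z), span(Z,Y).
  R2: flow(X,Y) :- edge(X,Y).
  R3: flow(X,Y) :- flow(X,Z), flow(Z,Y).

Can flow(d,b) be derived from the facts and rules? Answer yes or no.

round 1: derive flow(a,b) via R2 from edge(a,b)
round 1: derive flow(a,c) via R2 from edge(a,c)
round 1: derive flow(c,a) via R2 from edge(c,a)
round 1: derive flow(d,a) via R2 from edge(d,a)
round 1: derive flow(g,h) via R2 from edge(g,h)
round 1: derive flow(h,b) via R2 from edge(h,b)
round 1: derive flow(i,d) via R2 from edge(i,d)
round 1: derive flow(j,g) via R2 from edge(j,g)
round 1: derive flow(j,j) via R2 from edge(j,j)
round 2: derive flow(a,a) via R3 from flow(a,c), flow(c,a)
round 2: derive flow(c,b) via R3 from flow(c,a), flow(a,b)
round 2: derive flow(c,c) via R3 from flow(c,a), flow(a,c)
round 2: derive flow(d,b) via R3 from flow(d,a), flow(a,b)
round 2: derive flow(d,c) via R3 from flow(d,a), flow(a,c)
round 2: derive flow(g,b) via R3 from flow(g,h), flow(h,b)
round 2: derive flow(i,a) via R3 from flow(i,d), flow(d,a)
round 2: derive flow(j,h) via R3 from flow(j,g), flow(g,h)
round 3: derive flow(i,b) via R3 from flow(i,a), flow(a,b)
round 3: derive flow(i,c) via R3 from flow(i,a), flow(a,c)
round 3: derive flow(j,b) via R3 from flow(j,g), flow(g,b)

yes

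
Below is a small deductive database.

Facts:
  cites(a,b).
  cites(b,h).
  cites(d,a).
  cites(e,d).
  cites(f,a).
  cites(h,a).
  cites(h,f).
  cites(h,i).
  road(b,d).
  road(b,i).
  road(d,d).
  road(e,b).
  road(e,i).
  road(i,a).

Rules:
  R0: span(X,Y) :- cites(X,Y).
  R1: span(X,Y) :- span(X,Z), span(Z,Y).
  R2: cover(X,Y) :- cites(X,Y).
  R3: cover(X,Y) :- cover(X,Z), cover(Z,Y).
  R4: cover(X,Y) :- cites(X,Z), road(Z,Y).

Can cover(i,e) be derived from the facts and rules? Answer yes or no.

round 1: derive cover(a,b) via R2 from cites(a,b)
round 1: derive cover(b,h) via R2 from cites(b,h)
round 1: derive cover(d,a) via R2 from cites(d,a)
round 1: derive cover(e,d) via R2 from cites(e,d)
round 1: derive cover(f,a) via R2 from cites(f,a)
round 1: derive cover(h,a) via R2 from cites(h,a)
round 1: derive cover(h,f) via R2 from cites(h,f)
round 1: derive cover(h,i) via R2 from cites(h,i)
round 1: derive cover(a,d) via R4 from cites(a,b), road(b,d)
round 1: derive cover(a,i) via R4 from cites(a,b), road(b,i)
round 2: derive cover(a,a) via R3 from cover(a,d), cover(d,a)
round 2: derive cover(a,h) via R3 from cover(a,b), cover(b,h)
round 2: derive cover(b,a) via R3 from cover(b,h), cover(h,a)
round 2: derive cover(b,f) via R3 from cover(b,h), cover(h,f)
round 2: derive cover(b,i) via R3 from cover(b,h), cover(h,i)
round 2: derive cover(d,b) via R3 from cover(d,a), cover(a,b)
round 2: derive cover(d,d) via R3 from cover(d,a), cover(a,d)
round 2: derive cover(d,i) via R3 from cover(d,a), cover(a,i)
round 2: derive cover(e,a) via R3 from cover(e,d), cover(d,a)
round 2: derive cover(f,b) via R3 from cover(f,a), cover(a,b)
round 2: derive cover(f,d) via R3 from cover(f,a), cover(a,d)
round 2: derive cover(f,i) via R3 from cover(f,a), cover(a,i)
round 2: derive cover(h,b) via R3 from cover(h,a), cover(a,b)
round 2: derive cover(h,d) via R3 from cover(h,a), cover(a,d)
round 3: derive cover(a,f) via R3 from cover(a,b), cover(b,f)
round 3: derive cover(b,b) via R3 from cover(b,a), cover(a,b)
round 3: derive cover(b,d) via R3 from cover(b,a), cover(a,d)
round 3: derive cover(d,f) via R3 from cover(d,b), cover(b,f)
round 3: derive cover(d,h) via R3 from cover(d,a), cover(a,h)
round 3: derive cover(e,b) via R3 from cover(e,a), cover(a,b)
round 3: derive cover(e,h) via R3 from cover(e,a), cover(a,h)
round 3: derive cover(e,i) via R3 from cover(e,a), cover(a,i)
round 3: derive cover(f,f) via R3 from cover(f,b), cover(b,f)
round 3: derive cover(f,h) via R3 from cover(f,a), cover(a,h)
round 3: derive cover(h,h) via R3 from cover(h,a), cover(a,h)
round 4: derive cover(e,f) via R3 from cover(e,a), cover(a,f)

no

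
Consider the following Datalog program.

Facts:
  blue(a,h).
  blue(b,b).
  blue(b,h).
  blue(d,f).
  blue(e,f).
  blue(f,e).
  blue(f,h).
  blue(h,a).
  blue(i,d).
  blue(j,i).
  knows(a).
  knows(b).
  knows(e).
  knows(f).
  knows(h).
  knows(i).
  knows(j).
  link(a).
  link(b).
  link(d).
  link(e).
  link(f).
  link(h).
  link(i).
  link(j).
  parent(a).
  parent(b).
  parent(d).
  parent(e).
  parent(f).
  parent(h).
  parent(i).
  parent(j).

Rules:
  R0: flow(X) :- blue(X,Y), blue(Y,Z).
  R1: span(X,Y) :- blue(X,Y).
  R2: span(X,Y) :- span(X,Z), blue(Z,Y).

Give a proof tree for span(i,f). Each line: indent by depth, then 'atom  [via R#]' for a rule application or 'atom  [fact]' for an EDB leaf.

round 1: derive span(a,h) via R1 from blue(a,h)
round 1: derive span(b,b) via R1 from blue(b,b)
round 1: derive span(b,h) via R1 from blue(b,h)
round 1: derive span(d,f) via R1 from blue(d,f)
round 1: derive span(e,f) via R1 from blue(e,f)
round 1: derive span(f,e) via R1 from blue(f,e)
round 1: derive span(f,h) via R1 from blue(f,h)
round 1: derive span(h,a) via R1 from blue(h,a)
round 1: derive span(i,d) via R1 from blue(i,d)
round 1: derive span(j,i) via R1 from blue(j,i)
round 2: derive span(a,a) via R2 from span(a,h), blue(h,a)
round 2: derive span(b,a) via R2 from span(b,h), blue(h,a)
round 2: derive span(d,e) via R2 from span(d,f), blue(f,e)
round 2: derive span(d,h) via R2 from span(d,f), blue(f,h)
round 2: derive span(e,e) via R2 from span(e,f), blue(f,e)
round 2: derive span(e,h) via R2 from span(e,f), blue(f,h)
round 2: derive span(f,a) via R2 from span(f,h), blue(h,a)
round 2: derive span(f,f) via R2 from span(f,e), blue(e,f)
round 2: derive span(h,h) via R2 from span(h,a), blue(a,h)
round 2: derive span(i,f) via R2 from span(i,d), blue(d,f)
round 2: derive span(j,d) via R2 from span(j,i), blue(i,d)
round 3: derive span(d,a) via R2 from span(d,h), blue(h,a)
round 3: derive span(e,a) via R2 from span(e,h), blue(h,a)
round 3: derive span(i,e) via R2 from span(i,f), blue(f,e)
round 3: derive span(i,h) via R2 from span(i,f), blue(f,h)
round 3: derive span(j,f) via R2 from span(j,d), blue(d,f)
round 4: derive span(i,a) via R2 from span(i,h), blue(h,a)
round 4: derive span(j,e) via R2 from span(j,f), blue(f,e)
round 4: derive span(j,h) via R2 from span(j,f), blue(f,h)
round 5: derive span(j,a) via R2 from span(j,h), blue(h,a)

span(i,f)  [via R2]
  span(i,d)  [via R1]
    blue(i,d)  [fact]
  blue(d,f)  [fact]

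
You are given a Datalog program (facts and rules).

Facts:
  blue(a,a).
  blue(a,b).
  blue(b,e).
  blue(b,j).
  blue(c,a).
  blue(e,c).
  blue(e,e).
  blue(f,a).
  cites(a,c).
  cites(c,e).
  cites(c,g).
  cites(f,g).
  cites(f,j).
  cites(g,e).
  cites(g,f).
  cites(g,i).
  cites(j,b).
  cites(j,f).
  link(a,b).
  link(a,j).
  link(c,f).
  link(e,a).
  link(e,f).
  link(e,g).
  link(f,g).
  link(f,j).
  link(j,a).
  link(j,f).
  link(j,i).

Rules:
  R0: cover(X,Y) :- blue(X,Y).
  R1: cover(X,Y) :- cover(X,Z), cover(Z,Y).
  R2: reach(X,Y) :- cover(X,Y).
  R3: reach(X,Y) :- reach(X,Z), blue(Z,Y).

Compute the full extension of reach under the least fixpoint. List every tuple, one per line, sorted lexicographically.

round 1: derive cover(a,a) via R0 from blue(a,a)
round 1: derive cover(a,b) via R0 from blue(a,b)
round 1: derive cover(b,e) via R0 from blue(b,e)
round 1: derive cover(b,j) via R0 from blue(b,j)
round 1: derive cover(c,a) via R0 from blue(c,a)
round 1: derive cover(e,c) via R0 from blue(e,c)
round 1: derive cover(e,e) via R0 from blue(e,e)
round 1: derive cover(f,a) via R0 from blue(f,a)
round 2: derive cover(a,e) via R1 from cover(a,b), cover(b,e)
round 2: derive cover(a,j) via R1 from cover(a,b), cover(b,j)
round 2: derive cover(b,c) via R1 from cover(b,e), cover(e,c)
round 2: derive cover(c,b) via R1 from cover(c,a), cover(a,b)
round 2: derive cover(e,a) via R1 from cover(e,c), cover(c,a)
round 2: derive cover(f,b) via R1 from cover(f,a), cover(a,b)
round 2: derive reach(a,a) via R2 from cover(a,a)
round 2: derive reach(a,b) via R2 from cover(a,b)
round 2: derive reach(b,e) via R2 from cover(b,e)
round 2: derive reach(b,j) via R2 from cover(b,j)
round 2: derive reach(c,a) via R2 from cover(c,a)
round 2: derive reach(e,c) via R2 from cover(e,c)
round 2: derive reach(e,e) via R2 from cover(e,e)
round 2: derive reach(f,a) via R2 from cover(f,a)
round 3: derive cover(a,c) via R1 from cover(a,b), cover(b,c)
round 3: derive cover(b,a) via R1 from cover(b,c), cover(c,a)
round 3: derive cover(b,b) via R1 from cover(b,c), cover(c,b)
round 3: derive cover(c,c) via R1 from cover(c,b), cover(b,c)
round 3: derive cover(c,e) via R1 from cover(c,a), cover(a,e)
round 3: derive cover(c,j) via R1 from cover(c,a), cover(a,j)
round 3: derive cover(e,b) via R1 from cover(e,a), cover(a,b)
round 3: derive cover(e,j) via R1 from cover(e,a), cover(a,j)
round 3: derive cover(f,c) via R1 from cover(f,b), cover(b,c)
round 3: derive cover(f,e) via R1 from cover(f,a), cover(a,e)
round 3: derive cover(f,j) via R1 from cover(f,a), cover(a,j)
round 3: derive reach(a,e) via R2 from cover(a,e)
round 3: derive reach(a,j) via R2 from cover(a,j)
round 3: derive reach(b,c) via R2 from cover(b,c)
round 3: derive reach(c,b) via R2 from cover(c,b)
round 3: derive reach(e,a) via R2 from cover(e,a)
round 3: derive reach(f,b) via R2 from cover(f,b)
round 4: derive reach(a,c) via R2 from cover(a,c)
round 4: derive reach(b,a) via R2 from cover(b,a)
round 4: derive reach(b,b) via R2 from cover(b,b)
round 4: derive reach(c,c) via R2 from cover(c,c)
round 4: derive reach(c,e) via R2 from cover(c,e)
round 4: derive reach(c,j) via R2 from cover(c,j)
round 4: derive reach(e,b) via R2 from cover(e,b)
round 4: derive reach(e,j) via R2 from cover(e,j)
round 4: derive reach(f,c) via R2 from cover(f,c)
round 4: derive reach(f,e) via R2 from cover(f,e)
round 4: derive reach(f,j) via R2 from cover(f,j)

reach(a,a)
reach(a,b)
reach(a,c)
reach(a,e)
reach(a,j)
reach(b,a)
reach(b,b)
reach(b,c)
reach(b,e)
reach(b,j)
reach(c,a)
reach(c,b)
reach(c,c)
reach(c,e)
reach(c,j)
reach(e,a)
reach(e,b)
reach(e,c)
reach(e,e)
reach(e,j)
reach(f,a)
reach(f,b)
reach(f,c)
reach(f,e)
reach(f,j)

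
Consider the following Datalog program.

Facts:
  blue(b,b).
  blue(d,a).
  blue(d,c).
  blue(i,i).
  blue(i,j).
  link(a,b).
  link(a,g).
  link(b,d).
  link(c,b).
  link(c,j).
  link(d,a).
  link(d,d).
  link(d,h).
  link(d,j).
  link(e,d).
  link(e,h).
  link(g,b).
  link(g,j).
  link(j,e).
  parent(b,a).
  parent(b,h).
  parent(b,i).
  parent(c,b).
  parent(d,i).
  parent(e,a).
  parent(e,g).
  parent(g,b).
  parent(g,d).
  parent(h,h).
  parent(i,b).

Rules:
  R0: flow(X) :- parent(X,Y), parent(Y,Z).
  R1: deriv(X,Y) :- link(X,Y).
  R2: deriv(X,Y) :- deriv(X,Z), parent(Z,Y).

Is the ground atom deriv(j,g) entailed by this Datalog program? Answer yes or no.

yes

round 1: derive deriv(a,b) via R1 from link(a,b)
round 1: derive deriv(a,g) via R1 from link(a,g)
round 1: derive deriv(b,d) via R1 from link(b,d)
round 1: derive deriv(c,b) via R1 from link(c,b)
round 1: derive deriv(c,j) via R1 from link(c,j)
round 1: derive deriv(d,a) via R1 from link(d,a)
round 1: derive deriv(d,d) via R1 from link(d,d)
round 1: derive deriv(d,h) via R1 from link(d,h)
round 1: derive deriv(d,j) via R1 from link(d,j)
round 1: derive deriv(e,d) via R1 from link(e,d)
round 1: derive deriv(e,h) via R1 from link(e,h)
round 1: derive deriv(g,b) via R1 from link(g,b)
round 1: derive deriv(g,j) via R1 from link(g,j)
round 1: derive deriv(j,e) via R1 from link(j,e)
round 2: derive deriv(a,a) via R2 from deriv(a,b), parent(b,a)
round 2: derive deriv(a,d) via R2 from deriv(a,g), parent(g,d)
round 2: derive deriv(a,h) via R2 from deriv(a,b), parent(b,h)
round 2: derive deriv(a,i) via R2 from deriv(a,b), parent(b,i)
round 2: derive deriv(b,i) via R2 from deriv(b,d), parent(d,i)
round 2: derive deriv(c,a) via R2 from deriv(c,b), parent(b,a)
round 2: derive deriv(c,h) via R2 from deriv(c,b), parent(b,h)
round 2: derive deriv(c,i) via R2 from deriv(c,b), parent(b,i)
round 2: derive deriv(d,i) via R2 from deriv(d,d), parent(d,i)
round 2: derive deriv(e,i) via R2 from deriv(e,d), parent(d,i)
round 2: derive deriv(g,a) via R2 from deriv(g,b), parent(b,a)
round 2: derive deriv(g,h) via R2 from deriv(g,b), parent(b,h)
round 2: derive deriv(g,i) via R2 from deriv(g,b), parent(b,i)
round 2: derive deriv(j,a) via R2 from deriv(j,e), parent(e,a)
round 2: derive deriv(j,g) via R2 from deriv(j,e), parent(e,g)
round 3: derive deriv(b,b) via R2 from deriv(b,i), parent(i,b)
round 3: derive deriv(d,b) via R2 from deriv(d,i), parent(i,b)
round 3: derive deriv(e,b) via R2 from deriv(e,i), parent(i,b)
round 3: derive deriv(j,b) via R2 from deriv(j,g), parent(g,b)
round 3: derive deriv(j,d) via R2 from deriv(j,g), parent(g,d)
round 4: derive deriv(b,a) via R2 from deriv(b,b), parent(b,a)
round 4: derive deriv(b,h) via R2 from deriv(b,b), parent(b,h)
round 4: derive deriv(e,a) via R2 from deriv(e,b), parent(b,a)
round 4: derive deriv(j,h) via R2 from deriv(j,b), parent(b,h)
round 4: derive deriv(j,i) via R2 from deriv(j,b), parent(b,i)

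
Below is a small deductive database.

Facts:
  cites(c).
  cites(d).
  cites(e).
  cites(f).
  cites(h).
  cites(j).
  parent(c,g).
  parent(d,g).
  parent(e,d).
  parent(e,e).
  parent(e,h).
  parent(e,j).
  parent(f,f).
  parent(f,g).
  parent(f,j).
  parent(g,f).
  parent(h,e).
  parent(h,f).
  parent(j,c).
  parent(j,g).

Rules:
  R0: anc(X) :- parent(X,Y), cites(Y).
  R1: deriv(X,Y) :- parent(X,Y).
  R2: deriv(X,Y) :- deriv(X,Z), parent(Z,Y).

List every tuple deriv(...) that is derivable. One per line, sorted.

deriv(c,c)
deriv(c,f)
deriv(c,g)
deriv(c,j)
deriv(d,c)
deriv(d,f)
deriv(d,g)
deriv(d,j)
deriv(e,c)
deriv(e,d)
deriv(e,e)
deriv(e,f)
deriv(e,g)
deriv(e,h)
deriv(e,j)
deriv(f,c)
deriv(f,f)
deriv(f,g)
deriv(f,j)
deriv(g,c)
deriv(g,f)
deriv(g,g)
deriv(g,j)
deriv(h,c)
deriv(h,d)
deriv(h,e)
deriv(h,f)
deriv(h,g)
deriv(h,h)
deriv(h,j)
deriv(j,c)
deriv(j,f)
deriv(j,g)
deriv(j,j)

round 1: derive deriv(c,g) via R1 from parent(c,g)
round 1: derive deriv(d,g) via R1 from parent(d,g)
round 1: derive deriv(e,d) via R1 from parent(e,d)
round 1: derive deriv(e,e) via R1 from parent(e,e)
round 1: derive deriv(e,h) via R1 from parent(e,h)
round 1: derive deriv(e,j) via R1 from parent(e,j)
round 1: derive deriv(f,f) via R1 from parent(f,f)
round 1: derive deriv(f,g) via R1 from parent(f,g)
round 1: derive deriv(f,j) via R1 from parent(f,j)
round 1: derive deriv(g,f) via R1 from parent(g,f)
round 1: derive deriv(h,e) via R1 from parent(h,e)
round 1: derive deriv(h,f) via R1 from parent(h,f)
round 1: derive deriv(j,c) via R1 from parent(j,c)
round 1: derive deriv(j,g) via R1 from parent(j,g)
round 2: derive deriv(c,f) via R2 from deriv(c,g), parent(g,f)
round 2: derive deriv(d,f) via R2 from deriv(d,g), parent(g,f)
round 2: derive deriv(e,c) via R2 from deriv(e,j), parent(j,c)
round 2: derive deriv(e,f) via R2 from deriv(e,h), parent(h,f)
round 2: derive deriv(e,g) via R2 from deriv(e,d), parent(d,g)
round 2: derive deriv(f,c) via R2 from deriv(f,j), parent(j,c)
round 2: derive deriv(g,g) via R2 from deriv(g,f), parent(f,g)
round 2: derive deriv(g,j) via R2 from deriv(g,f), parent(f,j)
round 2: derive deriv(h,d) via R2 from deriv(h,e), parent(e,d)
round 2: derive deriv(h,g) via R2 from deriv(h,f), parent(f,g)
round 2: derive deriv(h,h) via R2 from deriv(h,e), parent(e,h)
round 2: derive deriv(h,j) via R2 from deriv(h,e), parent(e,j)
round 2: derive deriv(j,f) via R2 from deriv(j,g), parent(g,f)
round 3: derive deriv(c,j) via R2 from deriv(c,f), parent(f,j)
round 3: derive deriv(d,j) via R2 from deriv(d,f), parent(f,j)
round 3: derive deriv(g,c) via R2 from deriv(g,j), parent(j,c)
round 3: derive deriv(h,c) via R2 from deriv(h,j), parent(j,c)
round 3: derive deriv(j,j) via R2 from deriv(j,f), parent(f,j)
round 4: derive deriv(c,c) via R2 from deriv(c,j), parent(j,c)
round 4: derive deriv(d,c) via R2 from deriv(d,j), parent(j,c)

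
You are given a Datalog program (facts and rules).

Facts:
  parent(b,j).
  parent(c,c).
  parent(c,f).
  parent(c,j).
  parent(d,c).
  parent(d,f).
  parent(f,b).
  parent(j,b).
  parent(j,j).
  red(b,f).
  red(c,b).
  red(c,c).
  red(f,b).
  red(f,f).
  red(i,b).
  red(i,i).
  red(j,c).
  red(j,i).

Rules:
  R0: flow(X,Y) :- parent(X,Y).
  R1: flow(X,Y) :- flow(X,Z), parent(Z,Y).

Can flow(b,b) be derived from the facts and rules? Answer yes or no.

round 1: derive flow(b,j) via R0 from parent(b,j)
round 1: derive flow(c,c) via R0 from parent(c,c)
round 1: derive flow(c,f) via R0 from parent(c,f)
round 1: derive flow(c,j) via R0 from parent(c,j)
round 1: derive flow(d,c) via R0 from parent(d,c)
round 1: derive flow(d,f) via R0 from parent(d,f)
round 1: derive flow(f,b) via R0 from parent(f,b)
round 1: derive flow(j,b) via R0 from parent(j,b)
round 1: derive flow(j,j) via R0 from parent(j,j)
round 2: derive flow(b,b) via R1 from flow(b,j), parent(j,b)
round 2: derive flow(c,b) via R1 from flow(c,f), parent(f,b)
round 2: derive flow(d,b) via R1 from flow(d,f), parent(f,b)
round 2: derive flow(d,j) via R1 from flow(d,c), parent(c,j)
round 2: derive flow(f,j) via R1 from flow(f,b), parent(b,j)

yes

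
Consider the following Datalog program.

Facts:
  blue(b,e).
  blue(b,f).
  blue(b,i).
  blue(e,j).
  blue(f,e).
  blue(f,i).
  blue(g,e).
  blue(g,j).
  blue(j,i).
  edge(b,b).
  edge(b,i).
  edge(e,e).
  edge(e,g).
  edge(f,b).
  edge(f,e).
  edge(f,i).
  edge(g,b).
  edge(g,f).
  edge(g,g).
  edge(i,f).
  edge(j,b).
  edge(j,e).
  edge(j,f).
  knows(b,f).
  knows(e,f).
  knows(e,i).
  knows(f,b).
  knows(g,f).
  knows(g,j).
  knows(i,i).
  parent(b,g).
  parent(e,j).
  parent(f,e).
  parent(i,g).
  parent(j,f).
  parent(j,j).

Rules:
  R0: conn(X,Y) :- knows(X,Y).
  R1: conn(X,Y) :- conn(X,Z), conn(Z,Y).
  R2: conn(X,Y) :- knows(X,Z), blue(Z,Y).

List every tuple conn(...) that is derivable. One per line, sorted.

round 1: derive conn(b,f) via R0 from knows(b,f)
round 1: derive conn(e,f) via R0 from knows(e,f)
round 1: derive conn(e,i) via R0 from knows(e,i)
round 1: derive conn(f,b) via R0 from knows(f,b)
round 1: derive conn(g,f) via R0 from knows(g,f)
round 1: derive conn(g,j) via R0 from knows(g,j)
round 1: derive conn(i,i) via R0 from knows(i,i)
round 1: derive conn(b,e) via R2 from knows(b,f), blue(f,e)
round 1: derive conn(b,i) via R2 from knows(b,f), blue(f,i)
round 1: derive conn(e,e) via R2 from knows(e,f), blue(f,e)
round 1: derive conn(f,e) via R2 from knows(f,b), blue(b,e)
round 1: derive conn(f,f) via R2 from knows(f,b), blue(b,f)
round 1: derive conn(f,i) via R2 from knows(f,b), blue(b,i)
round 1: derive conn(g,e) via R2 from knows(g,f), blue(f,e)
round 1: derive conn(g,i) via R2 from knows(g,f), blue(f,i)
round 2: derive conn(b,b) via R1 from conn(b,f), conn(f,b)
round 2: derive conn(e,b) via R1 from conn(e,f), conn(f,b)
round 2: derive conn(g,b) via R1 from conn(g,f), conn(f,b)

conn(b,b)
conn(b,e)
conn(b,f)
conn(b,i)
conn(e,b)
conn(e,e)
conn(e,f)
conn(e,i)
conn(f,b)
conn(f,e)
conn(f,f)
conn(f,i)
conn(g,b)
conn(g,e)
conn(g,f)
conn(g,i)
conn(g,j)
conn(i,i)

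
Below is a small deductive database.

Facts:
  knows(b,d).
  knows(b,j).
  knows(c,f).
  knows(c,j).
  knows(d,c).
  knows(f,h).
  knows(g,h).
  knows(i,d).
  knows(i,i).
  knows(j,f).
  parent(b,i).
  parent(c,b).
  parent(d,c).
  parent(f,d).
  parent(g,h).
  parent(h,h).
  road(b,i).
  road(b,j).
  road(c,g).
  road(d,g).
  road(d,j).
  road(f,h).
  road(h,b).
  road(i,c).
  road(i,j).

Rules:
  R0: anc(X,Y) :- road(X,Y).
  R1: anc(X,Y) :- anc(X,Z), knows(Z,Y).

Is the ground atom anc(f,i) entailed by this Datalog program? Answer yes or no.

no

round 1: derive anc(b,i) via R0 from road(b,i)
round 1: derive anc(b,j) via R0 from road(b,j)
round 1: derive anc(c,g) via R0 from road(c,g)
round 1: derive anc(d,g) via R0 from road(d,g)
round 1: derive anc(d,j) via R0 from road(d,j)
round 1: derive anc(f,h) via R0 from road(f,h)
round 1: derive anc(h,b) via R0 from road(h,b)
round 1: derive anc(i,c) via R0 from road(i,c)
round 1: derive anc(i,j) via R0 from road(i,j)
round 2: derive anc(b,d) via R1 from anc(b,i), knows(i,d)
round 2: derive anc(b,f) via R1 from anc(b,j), knows(j,f)
round 2: derive anc(c,h) via R1 from anc(c,g), knows(g,h)
round 2: derive anc(d,f) via R1 from anc(d,j), knows(j,f)
round 2: derive anc(d,h) via R1 from anc(d,g), knows(g,h)
round 2: derive anc(h,d) via R1 from anc(h,b), knows(b,d)
round 2: derive anc(h,j) via R1 from anc(h,b), knows(b,j)
round 2: derive anc(i,f) via R1 from anc(i,c), knows(c,f)
round 3: derive anc(b,c) via R1 from anc(b,d), knows(d,c)
round 3: derive anc(b,h) via R1 from anc(b,f), knows(f,h)
round 3: derive anc(h,c) via R1 from anc(h,d), knows(d,c)
round 3: derive anc(h,f) via R1 from anc(h,j), knows(j,f)
round 3: derive anc(i,h) via R1 from anc(i,f), knows(f,h)
round 4: derive anc(h,h) via R1 from anc(h,f), knows(f,h)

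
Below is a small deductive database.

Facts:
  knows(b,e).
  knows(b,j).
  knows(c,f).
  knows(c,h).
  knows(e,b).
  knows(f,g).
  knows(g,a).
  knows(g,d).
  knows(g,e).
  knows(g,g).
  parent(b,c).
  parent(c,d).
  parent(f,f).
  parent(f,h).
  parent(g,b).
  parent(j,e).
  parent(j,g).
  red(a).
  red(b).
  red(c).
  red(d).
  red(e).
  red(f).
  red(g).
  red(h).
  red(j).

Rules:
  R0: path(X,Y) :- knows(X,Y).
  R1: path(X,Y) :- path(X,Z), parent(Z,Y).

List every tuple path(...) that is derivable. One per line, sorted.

path(b,b)
path(b,c)
path(b,d)
path(b,e)
path(b,g)
path(b,j)
path(c,f)
path(c,h)
path(e,b)
path(e,c)
path(e,d)
path(f,b)
path(f,c)
path(f,d)
path(f,g)
path(g,a)
path(g,b)
path(g,c)
path(g,d)
path(g,e)
path(g,g)

round 1: derive path(b,e) via R0 from knows(b,e)
round 1: derive path(b,j) via R0 from knows(b,j)
round 1: derive path(c,f) via R0 from knows(c,f)
round 1: derive path(c,h) via R0 from knows(c,h)
round 1: derive path(e,b) via R0 from knows(e,b)
round 1: derive path(f,g) via R0 from knows(f,g)
round 1: derive path(g,a) via R0 from knows(g,a)
round 1: derive path(g,d) via R0 from knows(g,d)
round 1: derive path(g,e) via R0 from knows(g,e)
round 1: derive path(g,g) via R0 from knows(g,g)
round 2: derive path(b,g) via R1 from path(b,j), parent(j,g)
round 2: derive path(e,c) via R1 from path(e,b), parent(b,c)
round 2: derive path(f,b) via R1 from path(f,g), parent(g,b)
round 2: derive path(g,b) via R1 from path(g,g), parent(g,b)
round 3: derive path(b,b) via R1 from path(b,g), parent(g,b)
round 3: derive path(e,d) via R1 from path(e,c), parent(c,d)
round 3: derive path(f,c) via R1 from path(f,b), parent(b,c)
round 3: derive path(g,c) via R1 from path(g,b), parent(b,c)
round 4: derive path(b,c) via R1 from path(b,b), parent(b,c)
round 4: derive path(f,d) via R1 from path(f,c), parent(c,d)
round 5: derive path(b,d) via R1 from path(b,c), parent(c,d)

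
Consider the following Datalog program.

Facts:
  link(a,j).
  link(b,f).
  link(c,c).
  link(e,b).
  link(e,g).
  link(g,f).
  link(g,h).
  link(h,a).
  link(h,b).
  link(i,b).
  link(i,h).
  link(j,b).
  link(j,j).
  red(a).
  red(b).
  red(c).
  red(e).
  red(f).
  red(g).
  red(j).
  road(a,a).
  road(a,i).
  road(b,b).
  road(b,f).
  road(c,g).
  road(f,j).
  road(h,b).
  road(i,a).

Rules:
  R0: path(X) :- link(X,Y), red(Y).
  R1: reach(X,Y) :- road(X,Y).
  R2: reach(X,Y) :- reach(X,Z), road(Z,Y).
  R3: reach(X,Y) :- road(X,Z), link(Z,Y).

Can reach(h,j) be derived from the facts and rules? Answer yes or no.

round 1: derive reach(a,a) via R1 from road(a,a)
round 1: derive reach(a,i) via R1 from road(a,i)
round 1: derive reach(b,b) via R1 from road(b,b)
round 1: derive reach(b,f) via R1 from road(b,f)
round 1: derive reach(c,g) via R1 from road(c,g)
round 1: derive reach(f,j) via R1 from road(f,j)
round 1: derive reach(h,b) via R1 from road(h,b)
round 1: derive reach(i,a) via R1 from road(i,a)
round 1: derive reach(a,b) via R3 from road(a,i), link(i,b)
round 1: derive reach(a,h) via R3 from road(a,i), link(i,h)
round 1: derive reach(a,j) via R3 from road(a,a), link(a,j)
round 1: derive reach(c,f) via R3 from road(c,g), link(g,f)
round 1: derive reach(c,h) via R3 from road(c,g), link(g,h)
round 1: derive reach(f,b) via R3 from road(f,j), link(j,b)
round 1: derive reach(h,f) via R3 from road(h,b), link(b,f)
round 1: derive reach(i,j) via R3 from road(i,a), link(a,j)
round 2: derive reach(a,f) via R2 from reach(a,b), road(b,f)
round 2: derive reach(b,j) via R2 from reach(b,f), road(f,j)
round 2: derive reach(c,b) via R2 from reach(c,h), road(h,b)
round 2: derive reach(c,j) via R2 from reach(c,f), road(f,j)
round 2: derive reach(f,f) via R2 from reach(f,b), road(b,f)
round 2: derive reach(h,j) via R2 from reach(h,f), road(f,j)
round 2: derive reach(i,i) via R2 from reach(i,a), road(a,i)

yes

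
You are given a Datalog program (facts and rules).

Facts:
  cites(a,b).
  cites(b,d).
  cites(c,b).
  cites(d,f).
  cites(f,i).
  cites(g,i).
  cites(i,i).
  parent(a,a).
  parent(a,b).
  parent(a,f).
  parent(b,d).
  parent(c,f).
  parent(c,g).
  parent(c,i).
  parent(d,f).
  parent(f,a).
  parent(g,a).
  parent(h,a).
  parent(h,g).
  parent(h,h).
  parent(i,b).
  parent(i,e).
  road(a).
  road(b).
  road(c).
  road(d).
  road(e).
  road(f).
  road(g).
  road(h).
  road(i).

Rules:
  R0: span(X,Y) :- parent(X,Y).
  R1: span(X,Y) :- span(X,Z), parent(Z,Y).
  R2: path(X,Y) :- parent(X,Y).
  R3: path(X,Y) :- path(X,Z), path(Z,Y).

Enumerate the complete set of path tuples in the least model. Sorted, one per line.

round 1: derive path(a,a) via R2 from parent(a,a)
round 1: derive path(a,b) via R2 from parent(a,b)
round 1: derive path(a,f) via R2 from parent(a,f)
round 1: derive path(b,d) via R2 from parent(b,d)
round 1: derive path(c,f) via R2 from parent(c,f)
round 1: derive path(c,g) via R2 from parent(c,g)
round 1: derive path(c,i) via R2 from parent(c,i)
round 1: derive path(d,f) via R2 from parent(d,f)
round 1: derive path(f,a) via R2 from parent(f,a)
round 1: derive path(g,a) via R2 from parent(g,a)
round 1: derive path(h,a) via R2 from parent(h,a)
round 1: derive path(h,g) via R2 from parent(h,g)
round 1: derive path(h,h) via R2 from parent(h,h)
round 1: derive path(i,b) via R2 from parent(i,b)
round 1: derive path(i,e) via R2 from parent(i,e)
round 2: derive path(a,d) via R3 from path(a,b), path(b,d)
round 2: derive path(b,f) via R3 from path(b,d), path(d,f)
round 2: derive path(c,a) via R3 from path(c,f), path(f,a)
round 2: derive path(c,b) via R3 from path(c,i), path(i,b)
round 2: derive path(c,e) via R3 from path(c,i), path(i,e)
round 2: derive path(d,a) via R3 from path(d,f), path(f,a)
round 2: derive path(f,b) via R3 from path(f,a), path(a,b)
round 2: derive path(f,f) via R3 from path(f,a), path(a,f)
round 2: derive path(g,b) via R3 from path(g,a), path(a,b)
round 2: derive path(g,f) via R3 from path(g,a), path(a,f)
round 2: derive path(h,b) via R3 from path(h,a), path(a,b)
round 2: derive path(h,f) via R3 from path(h,a), path(a,f)
round 2: derive path(i,d) via R3 from path(i,b), path(b,d)
round 3: derive path(b,a) via R3 from path(b,d), path(d,a)
round 3: derive path(b,b) via R3 from path(b,f), path(f,b)
round 3: derive path(c,d) via R3 from path(c,a), path(a,d)
round 3: derive path(d,b) via R3 from path(d,a), path(a,b)
round 3: derive path(d,d) via R3 from path(d,a), path(a,d)
round 3: derive path(f,d) via R3 from path(f,a), path(a,d)
round 3: derive path(g,d) via R3 from path(g,a), path(a,d)
round 3: derive path(h,d) via R3 from path(h,a), path(a,d)
round 3: derive path(i,a) via R3 from path(i,d), path(d,a)
round 3: derive path(i,f) via R3 from path(i,b), path(b,f)

path(a,a)
path(a,b)
path(a,d)
path(a,f)
path(b,a)
path(b,b)
path(b,d)
path(b,f)
path(c,a)
path(c,b)
path(c,d)
path(c,e)
path(c,f)
path(c,g)
path(c,i)
path(d,a)
path(d,b)
path(d,d)
path(d,f)
path(f,a)
path(f,b)
path(f,d)
path(f,f)
path(g,a)
path(g,b)
path(g,d)
path(g,f)
path(h,a)
path(h,b)
path(h,d)
path(h,f)
path(h,g)
path(h,h)
path(i,a)
path(i,b)
path(i,d)
path(i,e)
path(i,f)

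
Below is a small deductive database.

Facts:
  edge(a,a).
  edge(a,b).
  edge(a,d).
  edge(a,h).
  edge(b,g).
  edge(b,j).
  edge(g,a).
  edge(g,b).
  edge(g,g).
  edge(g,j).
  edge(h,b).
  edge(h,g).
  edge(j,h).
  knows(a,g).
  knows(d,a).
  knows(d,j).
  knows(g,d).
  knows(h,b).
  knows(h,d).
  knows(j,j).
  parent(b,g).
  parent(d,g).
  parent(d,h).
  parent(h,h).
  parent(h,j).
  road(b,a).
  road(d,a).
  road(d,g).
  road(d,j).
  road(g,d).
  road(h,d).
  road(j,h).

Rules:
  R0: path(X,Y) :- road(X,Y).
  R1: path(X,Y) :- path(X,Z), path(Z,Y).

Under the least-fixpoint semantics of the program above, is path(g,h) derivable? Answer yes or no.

yes

round 1: derive path(b,a) via R0 from road(b,a)
round 1: derive path(d,a) via R0 from road(d,a)
round 1: derive path(d,g) via R0 from road(d,g)
round 1: derive path(d,j) via R0 from road(d,j)
round 1: derive path(g,d) via R0 from road(g,d)
round 1: derive path(h,d) via R0 from road(h,d)
round 1: derive path(j,h) via R0 from road(j,h)
round 2: derive path(d,d) via R1 from path(d,g), path(g,d)
round 2: derive path(d,h) via R1 from path(d,j), path(j,h)
round 2: derive path(g,a) via R1 from path(g,d), path(d,a)
round 2: derive path(g,g) via R1 from path(g,d), path(d,g)
round 2: derive path(g,j) via R1 from path(g,d), path(d,j)
round 2: derive path(h,a) via R1 from path(h,d), path(d,a)
round 2: derive path(h,g) via R1 from path(h,d), path(d,g)
round 2: derive path(h,j) via R1 from path(h,d), path(d,j)
round 2: derive path(j,d) via R1 from path(j,h), path(h,d)
round 3: derive path(g,h) via R1 from path(g,d), path(d,h)
round 3: derive path(h,h) via R1 from path(h,d), path(d,h)
round 3: derive path(j,a) via R1 from path(j,d), path(d,a)
round 3: derive path(j,g) via R1 from path(j,d), path(d,g)
round 3: derive path(j,j) via R1 from path(j,d), path(d,j)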